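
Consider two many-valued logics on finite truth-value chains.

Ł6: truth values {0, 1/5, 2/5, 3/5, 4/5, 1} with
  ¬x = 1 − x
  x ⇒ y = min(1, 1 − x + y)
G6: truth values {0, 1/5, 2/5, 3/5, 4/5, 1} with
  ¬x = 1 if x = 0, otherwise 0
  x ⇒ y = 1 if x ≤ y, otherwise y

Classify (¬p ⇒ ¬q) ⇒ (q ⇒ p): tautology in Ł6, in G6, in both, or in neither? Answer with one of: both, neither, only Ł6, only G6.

In Ł6: every assignment gives 1 — tautology.
In G6: at p = 1/5, q = 2/5 the value is 1/5 — not a tautology.

only Ł6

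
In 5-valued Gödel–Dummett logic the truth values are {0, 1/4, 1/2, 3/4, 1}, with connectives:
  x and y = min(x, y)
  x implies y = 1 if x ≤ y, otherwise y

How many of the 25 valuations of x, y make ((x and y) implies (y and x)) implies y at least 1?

5

value 1: 5 assignments (counts)
value 3/4: 5 assignments
value 1/2: 5 assignments
value 1/4: 5 assignments
value 0: 5 assignments
So 5 of the 25 assignments meet the threshold.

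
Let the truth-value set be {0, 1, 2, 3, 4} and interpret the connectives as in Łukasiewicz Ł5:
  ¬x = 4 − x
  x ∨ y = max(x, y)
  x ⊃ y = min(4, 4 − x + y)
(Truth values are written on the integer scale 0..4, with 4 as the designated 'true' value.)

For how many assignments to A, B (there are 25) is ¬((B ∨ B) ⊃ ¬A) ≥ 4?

1

value 4: 1 assignment (counts)
value 3: 2 assignments
value 2: 3 assignments
value 1: 4 assignments
value 0: 15 assignments
So 1 of the 25 assignments meets the threshold.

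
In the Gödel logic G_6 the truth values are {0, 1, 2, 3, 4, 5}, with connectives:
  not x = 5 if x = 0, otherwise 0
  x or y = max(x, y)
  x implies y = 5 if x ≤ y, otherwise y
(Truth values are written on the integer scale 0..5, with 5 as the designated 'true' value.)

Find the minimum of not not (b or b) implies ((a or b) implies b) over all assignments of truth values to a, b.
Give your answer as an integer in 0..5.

Take a = 2, b = 1:
b or b = 1 or 1 = 1
not (b or b) = not 1 = 0
not not (b or b) = not 0 = 5
a or b = 2 or 1 = 2
(a or b) implies b = 2 implies 1 = 1
not not (b or b) implies ((a or b) implies b) = 5 implies 1 = 1
No assignment yields a value below 1, so this is the minimum.

1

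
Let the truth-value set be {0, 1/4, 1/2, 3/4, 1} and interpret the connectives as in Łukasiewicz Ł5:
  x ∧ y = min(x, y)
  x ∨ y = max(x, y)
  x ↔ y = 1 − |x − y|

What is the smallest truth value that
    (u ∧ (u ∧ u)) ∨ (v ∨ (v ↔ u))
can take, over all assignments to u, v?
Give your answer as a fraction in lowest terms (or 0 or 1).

Take u = 0, v = 1/2:
u ∧ u = 0 ∧ 0 = 0
u ∧ (u ∧ u) = 0 ∧ 0 = 0
v ↔ u = 1/2 ↔ 0 = 1/2
v ∨ (v ↔ u) = 1/2 ∨ 1/2 = 1/2
(u ∧ (u ∧ u)) ∨ (v ∨ (v ↔ u)) = 0 ∨ 1/2 = 1/2
No assignment yields a value below 1/2, so this is the minimum.

1/2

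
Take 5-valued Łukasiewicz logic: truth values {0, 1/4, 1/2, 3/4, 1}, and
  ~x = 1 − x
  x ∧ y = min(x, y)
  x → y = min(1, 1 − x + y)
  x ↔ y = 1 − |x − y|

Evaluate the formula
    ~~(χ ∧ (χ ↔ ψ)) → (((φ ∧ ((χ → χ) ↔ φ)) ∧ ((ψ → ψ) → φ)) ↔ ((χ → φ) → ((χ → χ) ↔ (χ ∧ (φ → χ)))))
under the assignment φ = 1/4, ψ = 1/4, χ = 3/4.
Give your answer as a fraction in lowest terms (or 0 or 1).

3/4

χ ↔ ψ = 3/4 ↔ 1/4 = 1/2
χ ∧ (χ ↔ ψ) = 3/4 ∧ 1/2 = 1/2
~(χ ∧ (χ ↔ ψ)) = ~1/2 = 1/2
~~(χ ∧ (χ ↔ ψ)) = ~1/2 = 1/2
χ → χ = 3/4 → 3/4 = 1
(χ → χ) ↔ φ = 1 ↔ 1/4 = 1/4
φ ∧ ((χ → χ) ↔ φ) = 1/4 ∧ 1/4 = 1/4
ψ → ψ = 1/4 → 1/4 = 1
(ψ → ψ) → φ = 1 → 1/4 = 1/4
(φ ∧ ((χ → χ) ↔ φ)) ∧ ((ψ → ψ) → φ) = 1/4 ∧ 1/4 = 1/4
χ → φ = 3/4 → 1/4 = 1/2
χ → χ = 3/4 → 3/4 = 1
φ → χ = 1/4 → 3/4 = 1
χ ∧ (φ → χ) = 3/4 ∧ 1 = 3/4
(χ → χ) ↔ (χ ∧ (φ → χ)) = 1 ↔ 3/4 = 3/4
(χ → φ) → ((χ → χ) ↔ (χ ∧ (φ → χ))) = 1/2 → 3/4 = 1
((φ ∧ ((χ → χ) ↔ φ)) ∧ ((ψ → ψ) → φ)) ↔ ((χ → φ) → ((χ → χ) ↔ (χ ∧ (φ → χ)))) = 1/4 ↔ 1 = 1/4
~~(χ ∧ (χ ↔ ψ)) → (((φ ∧ ((χ → χ) ↔ φ)) ∧ ((ψ → ψ) → φ)) ↔ ((χ → φ) → ((χ → χ) ↔ (χ ∧ (φ → χ))))) = 1/2 → 1/4 = 3/4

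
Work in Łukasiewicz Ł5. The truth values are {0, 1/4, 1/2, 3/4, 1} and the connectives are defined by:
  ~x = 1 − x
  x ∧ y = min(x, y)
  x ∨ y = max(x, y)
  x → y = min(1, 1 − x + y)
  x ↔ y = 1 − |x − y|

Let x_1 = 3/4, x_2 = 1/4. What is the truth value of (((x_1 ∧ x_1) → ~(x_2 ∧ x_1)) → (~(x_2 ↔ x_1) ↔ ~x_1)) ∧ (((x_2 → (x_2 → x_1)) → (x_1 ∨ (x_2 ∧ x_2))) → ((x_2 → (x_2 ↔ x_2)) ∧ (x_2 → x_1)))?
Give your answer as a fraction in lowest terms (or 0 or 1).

x_1 ∧ x_1 = 3/4 ∧ 3/4 = 3/4
x_2 ∧ x_1 = 1/4 ∧ 3/4 = 1/4
~(x_2 ∧ x_1) = ~1/4 = 3/4
(x_1 ∧ x_1) → ~(x_2 ∧ x_1) = 3/4 → 3/4 = 1
x_2 ↔ x_1 = 1/4 ↔ 3/4 = 1/2
~(x_2 ↔ x_1) = ~1/2 = 1/2
~x_1 = ~3/4 = 1/4
~(x_2 ↔ x_1) ↔ ~x_1 = 1/2 ↔ 1/4 = 3/4
((x_1 ∧ x_1) → ~(x_2 ∧ x_1)) → (~(x_2 ↔ x_1) ↔ ~x_1) = 1 → 3/4 = 3/4
x_2 → x_1 = 1/4 → 3/4 = 1
x_2 → (x_2 → x_1) = 1/4 → 1 = 1
x_2 ∧ x_2 = 1/4 ∧ 1/4 = 1/4
x_1 ∨ (x_2 ∧ x_2) = 3/4 ∨ 1/4 = 3/4
(x_2 → (x_2 → x_1)) → (x_1 ∨ (x_2 ∧ x_2)) = 1 → 3/4 = 3/4
x_2 ↔ x_2 = 1/4 ↔ 1/4 = 1
x_2 → (x_2 ↔ x_2) = 1/4 → 1 = 1
x_2 → x_1 = 1/4 → 3/4 = 1
(x_2 → (x_2 ↔ x_2)) ∧ (x_2 → x_1) = 1 ∧ 1 = 1
((x_2 → (x_2 → x_1)) → (x_1 ∨ (x_2 ∧ x_2))) → ((x_2 → (x_2 ↔ x_2)) ∧ (x_2 → x_1)) = 3/4 → 1 = 1
(((x_1 ∧ x_1) → ~(x_2 ∧ x_1)) → (~(x_2 ↔ x_1) ↔ ~x_1)) ∧ (((x_2 → (x_2 → x_1)) → (x_1 ∨ (x_2 ∧ x_2))) → ((x_2 → (x_2 ↔ x_2)) ∧ (x_2 → x_1))) = 3/4 ∧ 1 = 3/4

3/4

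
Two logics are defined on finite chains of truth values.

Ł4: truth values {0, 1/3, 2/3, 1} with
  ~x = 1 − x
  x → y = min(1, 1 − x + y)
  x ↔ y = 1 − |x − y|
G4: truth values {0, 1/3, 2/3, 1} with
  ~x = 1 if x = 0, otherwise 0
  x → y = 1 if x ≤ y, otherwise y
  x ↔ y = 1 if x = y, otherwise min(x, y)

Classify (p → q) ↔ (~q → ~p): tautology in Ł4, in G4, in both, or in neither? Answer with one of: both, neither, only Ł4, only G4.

In Ł4: every assignment gives 1 — tautology.
In G4: at p = 2/3, q = 1/3 the value is 1/3 — not a tautology.

only Ł4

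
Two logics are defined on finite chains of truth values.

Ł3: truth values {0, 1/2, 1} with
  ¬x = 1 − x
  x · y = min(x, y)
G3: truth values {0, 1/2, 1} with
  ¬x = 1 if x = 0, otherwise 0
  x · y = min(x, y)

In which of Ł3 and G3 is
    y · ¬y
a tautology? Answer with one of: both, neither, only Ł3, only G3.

neither

In Ł3: at y = 0 the value is 0 — not a tautology.
In G3: at y = 0 the value is 0 — not a tautology.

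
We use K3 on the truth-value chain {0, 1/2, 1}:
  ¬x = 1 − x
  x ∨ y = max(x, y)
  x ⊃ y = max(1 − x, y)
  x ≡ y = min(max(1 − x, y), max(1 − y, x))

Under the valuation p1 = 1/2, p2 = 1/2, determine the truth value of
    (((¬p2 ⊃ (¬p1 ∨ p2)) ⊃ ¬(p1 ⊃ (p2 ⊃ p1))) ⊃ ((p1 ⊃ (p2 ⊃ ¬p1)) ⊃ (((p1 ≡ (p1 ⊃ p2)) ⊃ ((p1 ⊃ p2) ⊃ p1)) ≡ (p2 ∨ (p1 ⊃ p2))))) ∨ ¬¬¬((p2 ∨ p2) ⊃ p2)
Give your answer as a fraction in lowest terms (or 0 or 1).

1/2

¬p2 = ¬1/2 = 1/2
¬p1 = ¬1/2 = 1/2
¬p1 ∨ p2 = 1/2 ∨ 1/2 = 1/2
¬p2 ⊃ (¬p1 ∨ p2) = 1/2 ⊃ 1/2 = 1/2
p2 ⊃ p1 = 1/2 ⊃ 1/2 = 1/2
p1 ⊃ (p2 ⊃ p1) = 1/2 ⊃ 1/2 = 1/2
¬(p1 ⊃ (p2 ⊃ p1)) = ¬1/2 = 1/2
(¬p2 ⊃ (¬p1 ∨ p2)) ⊃ ¬(p1 ⊃ (p2 ⊃ p1)) = 1/2 ⊃ 1/2 = 1/2
¬p1 = ¬1/2 = 1/2
p2 ⊃ ¬p1 = 1/2 ⊃ 1/2 = 1/2
p1 ⊃ (p2 ⊃ ¬p1) = 1/2 ⊃ 1/2 = 1/2
p1 ⊃ p2 = 1/2 ⊃ 1/2 = 1/2
p1 ≡ (p1 ⊃ p2) = 1/2 ≡ 1/2 = 1/2
p1 ⊃ p2 = 1/2 ⊃ 1/2 = 1/2
(p1 ⊃ p2) ⊃ p1 = 1/2 ⊃ 1/2 = 1/2
(p1 ≡ (p1 ⊃ p2)) ⊃ ((p1 ⊃ p2) ⊃ p1) = 1/2 ⊃ 1/2 = 1/2
p1 ⊃ p2 = 1/2 ⊃ 1/2 = 1/2
p2 ∨ (p1 ⊃ p2) = 1/2 ∨ 1/2 = 1/2
((p1 ≡ (p1 ⊃ p2)) ⊃ ((p1 ⊃ p2) ⊃ p1)) ≡ (p2 ∨ (p1 ⊃ p2)) = 1/2 ≡ 1/2 = 1/2
(p1 ⊃ (p2 ⊃ ¬p1)) ⊃ (((p1 ≡ (p1 ⊃ p2)) ⊃ ((p1 ⊃ p2) ⊃ p1)) ≡ (p2 ∨ (p1 ⊃ p2))) = 1/2 ⊃ 1/2 = 1/2
((¬p2 ⊃ (¬p1 ∨ p2)) ⊃ ¬(p1 ⊃ (p2 ⊃ p1))) ⊃ ((p1 ⊃ (p2 ⊃ ¬p1)) ⊃ (((p1 ≡ (p1 ⊃ p2)) ⊃ ((p1 ⊃ p2) ⊃ p1)) ≡ (p2 ∨ (p1 ⊃ p2)))) = 1/2 ⊃ 1/2 = 1/2
p2 ∨ p2 = 1/2 ∨ 1/2 = 1/2
(p2 ∨ p2) ⊃ p2 = 1/2 ⊃ 1/2 = 1/2
¬((p2 ∨ p2) ⊃ p2) = ¬1/2 = 1/2
¬¬((p2 ∨ p2) ⊃ p2) = ¬1/2 = 1/2
¬¬¬((p2 ∨ p2) ⊃ p2) = ¬1/2 = 1/2
(((¬p2 ⊃ (¬p1 ∨ p2)) ⊃ ¬(p1 ⊃ (p2 ⊃ p1))) ⊃ ((p1 ⊃ (p2 ⊃ ¬p1)) ⊃ (((p1 ≡ (p1 ⊃ p2)) ⊃ ((p1 ⊃ p2) ⊃ p1)) ≡ (p2 ∨ (p1 ⊃ p2))))) ∨ ¬¬¬((p2 ∨ p2) ⊃ p2) = 1/2 ∨ 1/2 = 1/2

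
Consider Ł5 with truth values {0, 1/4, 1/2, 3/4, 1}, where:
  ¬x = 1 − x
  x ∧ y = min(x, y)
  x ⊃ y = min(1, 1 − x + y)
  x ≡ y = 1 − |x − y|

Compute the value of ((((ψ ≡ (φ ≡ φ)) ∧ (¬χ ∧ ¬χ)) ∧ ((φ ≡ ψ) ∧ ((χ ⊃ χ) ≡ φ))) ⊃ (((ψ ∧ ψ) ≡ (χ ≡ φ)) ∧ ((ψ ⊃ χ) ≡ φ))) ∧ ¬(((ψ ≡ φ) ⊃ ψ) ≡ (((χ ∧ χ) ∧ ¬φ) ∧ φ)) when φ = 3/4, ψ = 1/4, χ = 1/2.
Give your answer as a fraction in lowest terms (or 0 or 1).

φ ≡ φ = 3/4 ≡ 3/4 = 1
ψ ≡ (φ ≡ φ) = 1/4 ≡ 1 = 1/4
¬χ = ¬1/2 = 1/2
¬χ = ¬1/2 = 1/2
¬χ ∧ ¬χ = 1/2 ∧ 1/2 = 1/2
(ψ ≡ (φ ≡ φ)) ∧ (¬χ ∧ ¬χ) = 1/4 ∧ 1/2 = 1/4
φ ≡ ψ = 3/4 ≡ 1/4 = 1/2
χ ⊃ χ = 1/2 ⊃ 1/2 = 1
(χ ⊃ χ) ≡ φ = 1 ≡ 3/4 = 3/4
(φ ≡ ψ) ∧ ((χ ⊃ χ) ≡ φ) = 1/2 ∧ 3/4 = 1/2
((ψ ≡ (φ ≡ φ)) ∧ (¬χ ∧ ¬χ)) ∧ ((φ ≡ ψ) ∧ ((χ ⊃ χ) ≡ φ)) = 1/4 ∧ 1/2 = 1/4
ψ ∧ ψ = 1/4 ∧ 1/4 = 1/4
χ ≡ φ = 1/2 ≡ 3/4 = 3/4
(ψ ∧ ψ) ≡ (χ ≡ φ) = 1/4 ≡ 3/4 = 1/2
ψ ⊃ χ = 1/4 ⊃ 1/2 = 1
(ψ ⊃ χ) ≡ φ = 1 ≡ 3/4 = 3/4
((ψ ∧ ψ) ≡ (χ ≡ φ)) ∧ ((ψ ⊃ χ) ≡ φ) = 1/2 ∧ 3/4 = 1/2
(((ψ ≡ (φ ≡ φ)) ∧ (¬χ ∧ ¬χ)) ∧ ((φ ≡ ψ) ∧ ((χ ⊃ χ) ≡ φ))) ⊃ (((ψ ∧ ψ) ≡ (χ ≡ φ)) ∧ ((ψ ⊃ χ) ≡ φ)) = 1/4 ⊃ 1/2 = 1
ψ ≡ φ = 1/4 ≡ 3/4 = 1/2
(ψ ≡ φ) ⊃ ψ = 1/2 ⊃ 1/4 = 3/4
χ ∧ χ = 1/2 ∧ 1/2 = 1/2
¬φ = ¬3/4 = 1/4
(χ ∧ χ) ∧ ¬φ = 1/2 ∧ 1/4 = 1/4
((χ ∧ χ) ∧ ¬φ) ∧ φ = 1/4 ∧ 3/4 = 1/4
((ψ ≡ φ) ⊃ ψ) ≡ (((χ ∧ χ) ∧ ¬φ) ∧ φ) = 3/4 ≡ 1/4 = 1/2
¬(((ψ ≡ φ) ⊃ ψ) ≡ (((χ ∧ χ) ∧ ¬φ) ∧ φ)) = ¬1/2 = 1/2
((((ψ ≡ (φ ≡ φ)) ∧ (¬χ ∧ ¬χ)) ∧ ((φ ≡ ψ) ∧ ((χ ⊃ χ) ≡ φ))) ⊃ (((ψ ∧ ψ) ≡ (χ ≡ φ)) ∧ ((ψ ⊃ χ) ≡ φ))) ∧ ¬(((ψ ≡ φ) ⊃ ψ) ≡ (((χ ∧ χ) ∧ ¬φ) ∧ φ)) = 1 ∧ 1/2 = 1/2

1/2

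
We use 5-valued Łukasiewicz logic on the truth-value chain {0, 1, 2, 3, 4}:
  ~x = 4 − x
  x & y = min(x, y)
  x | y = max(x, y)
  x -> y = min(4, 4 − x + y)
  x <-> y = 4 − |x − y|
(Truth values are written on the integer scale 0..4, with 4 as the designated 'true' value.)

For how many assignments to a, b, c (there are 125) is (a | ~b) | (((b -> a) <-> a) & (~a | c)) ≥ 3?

104

value 4: 53 assignments (counts)
value 3: 51 assignments (counts)
value 2: 21 assignments
So 104 of the 125 assignments meet the threshold.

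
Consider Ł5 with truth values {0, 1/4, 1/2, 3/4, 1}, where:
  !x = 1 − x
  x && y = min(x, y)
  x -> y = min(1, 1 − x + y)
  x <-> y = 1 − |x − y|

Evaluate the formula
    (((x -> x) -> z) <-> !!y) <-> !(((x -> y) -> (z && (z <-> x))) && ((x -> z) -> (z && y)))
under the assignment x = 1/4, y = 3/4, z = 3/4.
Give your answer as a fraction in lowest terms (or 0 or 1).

x -> x = 1/4 -> 1/4 = 1
(x -> x) -> z = 1 -> 3/4 = 3/4
!y = !3/4 = 1/4
!!y = !1/4 = 3/4
((x -> x) -> z) <-> !!y = 3/4 <-> 3/4 = 1
x -> y = 1/4 -> 3/4 = 1
z <-> x = 3/4 <-> 1/4 = 1/2
z && (z <-> x) = 3/4 && 1/2 = 1/2
(x -> y) -> (z && (z <-> x)) = 1 -> 1/2 = 1/2
x -> z = 1/4 -> 3/4 = 1
z && y = 3/4 && 3/4 = 3/4
(x -> z) -> (z && y) = 1 -> 3/4 = 3/4
((x -> y) -> (z && (z <-> x))) && ((x -> z) -> (z && y)) = 1/2 && 3/4 = 1/2
!(((x -> y) -> (z && (z <-> x))) && ((x -> z) -> (z && y))) = !1/2 = 1/2
(((x -> x) -> z) <-> !!y) <-> !(((x -> y) -> (z && (z <-> x))) && ((x -> z) -> (z && y))) = 1 <-> 1/2 = 1/2

1/2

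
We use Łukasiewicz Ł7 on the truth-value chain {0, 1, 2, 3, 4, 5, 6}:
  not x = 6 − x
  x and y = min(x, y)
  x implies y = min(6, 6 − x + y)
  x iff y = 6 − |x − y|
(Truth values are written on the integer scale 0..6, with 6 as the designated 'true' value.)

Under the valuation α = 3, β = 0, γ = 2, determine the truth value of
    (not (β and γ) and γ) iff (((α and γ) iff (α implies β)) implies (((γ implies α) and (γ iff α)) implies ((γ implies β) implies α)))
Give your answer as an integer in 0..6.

β and γ = 0 and 2 = 0
not (β and γ) = not 0 = 6
not (β and γ) and γ = 6 and 2 = 2
α and γ = 3 and 2 = 2
α implies β = 3 implies 0 = 3
(α and γ) iff (α implies β) = 2 iff 3 = 5
γ implies α = 2 implies 3 = 6
γ iff α = 2 iff 3 = 5
(γ implies α) and (γ iff α) = 6 and 5 = 5
γ implies β = 2 implies 0 = 4
(γ implies β) implies α = 4 implies 3 = 5
((γ implies α) and (γ iff α)) implies ((γ implies β) implies α) = 5 implies 5 = 6
((α and γ) iff (α implies β)) implies (((γ implies α) and (γ iff α)) implies ((γ implies β) implies α)) = 5 implies 6 = 6
(not (β and γ) and γ) iff (((α and γ) iff (α implies β)) implies (((γ implies α) and (γ iff α)) implies ((γ implies β) implies α))) = 2 iff 6 = 2

2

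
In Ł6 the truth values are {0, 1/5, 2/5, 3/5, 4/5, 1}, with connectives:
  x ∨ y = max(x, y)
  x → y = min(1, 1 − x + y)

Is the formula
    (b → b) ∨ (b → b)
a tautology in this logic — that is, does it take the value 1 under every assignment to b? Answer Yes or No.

b = 0 ↦ 1
b = 1/5 ↦ 1
b = 2/5 ↦ 1
b = 3/5 ↦ 1
b = 4/5 ↦ 1
b = 1 ↦ 1
Every assignment gives a value ≥ 1.

Yes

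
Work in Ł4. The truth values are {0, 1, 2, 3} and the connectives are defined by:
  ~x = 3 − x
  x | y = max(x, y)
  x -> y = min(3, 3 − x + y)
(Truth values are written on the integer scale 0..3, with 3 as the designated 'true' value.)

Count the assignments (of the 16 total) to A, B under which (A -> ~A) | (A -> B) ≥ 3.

A = 0, B = 0 ↦ 3  ≥
A = 0, B = 1 ↦ 3  ≥
A = 0, B = 2 ↦ 3  ≥
A = 0, B = 3 ↦ 3  ≥
A = 1, B = 0 ↦ 3  ≥
A = 1, B = 1 ↦ 3  ≥
A = 1, B = 2 ↦ 3  ≥
A = 1, B = 3 ↦ 3  ≥
A = 2, B = 0 ↦ 2  <
A = 2, B = 1 ↦ 2  <
A = 2, B = 2 ↦ 3  ≥
A = 2, B = 3 ↦ 3  ≥
A = 3, B = 0 ↦ 0  <
A = 3, B = 1 ↦ 1  <
A = 3, B = 2 ↦ 2  <
A = 3, B = 3 ↦ 3  ≥
So 11 of the 16 assignments meet the threshold.

11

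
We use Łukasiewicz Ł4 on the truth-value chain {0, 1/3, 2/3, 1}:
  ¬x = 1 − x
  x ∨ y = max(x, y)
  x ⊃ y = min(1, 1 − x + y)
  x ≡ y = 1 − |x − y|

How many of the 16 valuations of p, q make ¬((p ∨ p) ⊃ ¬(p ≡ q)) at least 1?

1

p = 0, q = 0 ↦ 0  <
p = 0, q = 1/3 ↦ 0  <
p = 0, q = 2/3 ↦ 0  <
p = 0, q = 1 ↦ 0  <
p = 1/3, q = 0 ↦ 0  <
p = 1/3, q = 1/3 ↦ 1/3  <
p = 1/3, q = 2/3 ↦ 0  <
p = 1/3, q = 1 ↦ 0  <
p = 2/3, q = 0 ↦ 0  <
p = 2/3, q = 1/3 ↦ 1/3  <
p = 2/3, q = 2/3 ↦ 2/3  <
p = 2/3, q = 1 ↦ 1/3  <
p = 1, q = 0 ↦ 0  <
p = 1, q = 1/3 ↦ 1/3  <
p = 1, q = 2/3 ↦ 2/3  <
p = 1, q = 1 ↦ 1  ≥
So 1 of the 16 assignments meets the threshold.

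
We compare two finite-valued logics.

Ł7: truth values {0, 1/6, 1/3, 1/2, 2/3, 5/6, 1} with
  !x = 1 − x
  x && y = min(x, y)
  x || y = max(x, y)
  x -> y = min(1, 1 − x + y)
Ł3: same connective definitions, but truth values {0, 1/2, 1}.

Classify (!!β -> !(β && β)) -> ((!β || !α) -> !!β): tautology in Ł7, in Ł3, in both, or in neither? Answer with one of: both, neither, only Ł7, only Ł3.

neither

In Ł7: at α = 0, β = 0 the value is 0 — not a tautology.
In Ł3: at α = 0, β = 0 the value is 0 — not a tautology.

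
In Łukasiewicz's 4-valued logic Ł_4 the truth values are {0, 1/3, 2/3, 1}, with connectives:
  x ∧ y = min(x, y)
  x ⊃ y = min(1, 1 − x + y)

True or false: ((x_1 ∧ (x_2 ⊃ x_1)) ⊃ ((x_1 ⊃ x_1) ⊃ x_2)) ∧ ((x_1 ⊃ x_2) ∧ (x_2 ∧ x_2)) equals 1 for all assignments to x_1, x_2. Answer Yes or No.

Counterexample: take x_1 = 0, x_2 = 0.
x_2 ⊃ x_1 = 0 ⊃ 0 = 1
x_1 ∧ (x_2 ⊃ x_1) = 0 ∧ 1 = 0
x_1 ⊃ x_1 = 0 ⊃ 0 = 1
(x_1 ⊃ x_1) ⊃ x_2 = 1 ⊃ 0 = 0
(x_1 ∧ (x_2 ⊃ x_1)) ⊃ ((x_1 ⊃ x_1) ⊃ x_2) = 0 ⊃ 0 = 1
x_1 ⊃ x_2 = 0 ⊃ 0 = 1
x_2 ∧ x_2 = 0 ∧ 0 = 0
(x_1 ⊃ x_2) ∧ (x_2 ∧ x_2) = 1 ∧ 0 = 0
((x_1 ∧ (x_2 ⊃ x_1)) ⊃ ((x_1 ⊃ x_1) ⊃ x_2)) ∧ ((x_1 ⊃ x_2) ∧ (x_2 ∧ x_2)) = 1 ∧ 0 = 0
This gives 0 ≠ 1.

No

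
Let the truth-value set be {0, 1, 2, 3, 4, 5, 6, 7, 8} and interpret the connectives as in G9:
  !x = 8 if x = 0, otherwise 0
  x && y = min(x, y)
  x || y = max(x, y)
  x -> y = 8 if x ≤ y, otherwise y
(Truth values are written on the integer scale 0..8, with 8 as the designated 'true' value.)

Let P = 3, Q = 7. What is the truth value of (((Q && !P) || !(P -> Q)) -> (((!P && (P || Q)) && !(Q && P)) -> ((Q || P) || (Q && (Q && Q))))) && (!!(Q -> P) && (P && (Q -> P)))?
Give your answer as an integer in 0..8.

3

!P = !3 = 0
Q && !P = 7 && 0 = 0
P -> Q = 3 -> 7 = 8
!(P -> Q) = !8 = 0
(Q && !P) || !(P -> Q) = 0 || 0 = 0
!P = !3 = 0
P || Q = 3 || 7 = 7
!P && (P || Q) = 0 && 7 = 0
Q && P = 7 && 3 = 3
!(Q && P) = !3 = 0
(!P && (P || Q)) && !(Q && P) = 0 && 0 = 0
Q || P = 7 || 3 = 7
Q && Q = 7 && 7 = 7
Q && (Q && Q) = 7 && 7 = 7
(Q || P) || (Q && (Q && Q)) = 7 || 7 = 7
((!P && (P || Q)) && !(Q && P)) -> ((Q || P) || (Q && (Q && Q))) = 0 -> 7 = 8
((Q && !P) || !(P -> Q)) -> (((!P && (P || Q)) && !(Q && P)) -> ((Q || P) || (Q && (Q && Q)))) = 0 -> 8 = 8
Q -> P = 7 -> 3 = 3
!(Q -> P) = !3 = 0
!!(Q -> P) = !0 = 8
Q -> P = 7 -> 3 = 3
P && (Q -> P) = 3 && 3 = 3
!!(Q -> P) && (P && (Q -> P)) = 8 && 3 = 3
(((Q && !P) || !(P -> Q)) -> (((!P && (P || Q)) && !(Q && P)) -> ((Q || P) || (Q && (Q && Q))))) && (!!(Q -> P) && (P && (Q -> P))) = 8 && 3 = 3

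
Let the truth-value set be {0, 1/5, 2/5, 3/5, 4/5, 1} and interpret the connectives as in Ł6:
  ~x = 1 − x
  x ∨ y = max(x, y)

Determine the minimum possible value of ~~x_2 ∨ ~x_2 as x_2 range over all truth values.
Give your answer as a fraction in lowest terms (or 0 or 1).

3/5

Take x_2 = 2/5:
~x_2 = ~2/5 = 3/5
~~x_2 = ~3/5 = 2/5
~x_2 = ~2/5 = 3/5
~~x_2 ∨ ~x_2 = 2/5 ∨ 3/5 = 3/5
No assignment yields a value below 3/5, so this is the minimum.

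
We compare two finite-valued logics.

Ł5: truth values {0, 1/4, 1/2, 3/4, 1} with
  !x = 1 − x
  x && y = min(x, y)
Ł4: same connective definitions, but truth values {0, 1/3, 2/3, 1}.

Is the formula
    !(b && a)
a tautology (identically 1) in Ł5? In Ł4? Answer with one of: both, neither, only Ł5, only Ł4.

In Ł5: at a = 1/4, b = 1/4 the value is 3/4 — not a tautology.
In Ł4: at a = 1/3, b = 1/3 the value is 2/3 — not a tautology.

neither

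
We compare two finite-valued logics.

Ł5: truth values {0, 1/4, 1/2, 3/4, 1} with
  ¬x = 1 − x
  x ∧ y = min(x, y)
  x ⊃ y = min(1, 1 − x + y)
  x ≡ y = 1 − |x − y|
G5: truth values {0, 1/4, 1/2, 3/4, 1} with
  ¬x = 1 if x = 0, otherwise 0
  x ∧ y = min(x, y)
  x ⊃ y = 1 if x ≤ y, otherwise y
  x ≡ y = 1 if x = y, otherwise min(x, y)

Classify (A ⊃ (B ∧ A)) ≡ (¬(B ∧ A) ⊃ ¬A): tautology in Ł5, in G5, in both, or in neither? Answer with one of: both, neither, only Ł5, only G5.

only Ł5

In Ł5: every assignment gives 1 — tautology.
In G5: at A = 1/2, B = 1/4 the value is 1/4 — not a tautology.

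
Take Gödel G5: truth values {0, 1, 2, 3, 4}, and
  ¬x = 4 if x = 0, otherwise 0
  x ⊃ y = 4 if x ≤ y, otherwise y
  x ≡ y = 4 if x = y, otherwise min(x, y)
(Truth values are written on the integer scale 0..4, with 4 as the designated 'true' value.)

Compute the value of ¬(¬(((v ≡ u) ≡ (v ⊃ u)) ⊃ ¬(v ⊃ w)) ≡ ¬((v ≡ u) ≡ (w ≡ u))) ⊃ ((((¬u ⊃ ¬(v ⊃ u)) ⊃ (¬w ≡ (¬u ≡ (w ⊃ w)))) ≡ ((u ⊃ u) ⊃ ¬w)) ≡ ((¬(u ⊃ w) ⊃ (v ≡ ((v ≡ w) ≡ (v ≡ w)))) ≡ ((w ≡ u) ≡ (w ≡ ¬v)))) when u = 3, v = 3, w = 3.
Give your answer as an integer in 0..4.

v ≡ u = 3 ≡ 3 = 4
v ⊃ u = 3 ⊃ 3 = 4
(v ≡ u) ≡ (v ⊃ u) = 4 ≡ 4 = 4
v ⊃ w = 3 ⊃ 3 = 4
¬(v ⊃ w) = ¬4 = 0
((v ≡ u) ≡ (v ⊃ u)) ⊃ ¬(v ⊃ w) = 4 ⊃ 0 = 0
¬(((v ≡ u) ≡ (v ⊃ u)) ⊃ ¬(v ⊃ w)) = ¬0 = 4
v ≡ u = 3 ≡ 3 = 4
w ≡ u = 3 ≡ 3 = 4
(v ≡ u) ≡ (w ≡ u) = 4 ≡ 4 = 4
¬((v ≡ u) ≡ (w ≡ u)) = ¬4 = 0
¬(((v ≡ u) ≡ (v ⊃ u)) ⊃ ¬(v ⊃ w)) ≡ ¬((v ≡ u) ≡ (w ≡ u)) = 4 ≡ 0 = 0
¬(¬(((v ≡ u) ≡ (v ⊃ u)) ⊃ ¬(v ⊃ w)) ≡ ¬((v ≡ u) ≡ (w ≡ u))) = ¬0 = 4
¬u = ¬3 = 0
v ⊃ u = 3 ⊃ 3 = 4
¬(v ⊃ u) = ¬4 = 0
¬u ⊃ ¬(v ⊃ u) = 0 ⊃ 0 = 4
¬w = ¬3 = 0
¬u = ¬3 = 0
w ⊃ w = 3 ⊃ 3 = 4
¬u ≡ (w ⊃ w) = 0 ≡ 4 = 0
¬w ≡ (¬u ≡ (w ⊃ w)) = 0 ≡ 0 = 4
(¬u ⊃ ¬(v ⊃ u)) ⊃ (¬w ≡ (¬u ≡ (w ⊃ w))) = 4 ⊃ 4 = 4
u ⊃ u = 3 ⊃ 3 = 4
¬w = ¬3 = 0
(u ⊃ u) ⊃ ¬w = 4 ⊃ 0 = 0
((¬u ⊃ ¬(v ⊃ u)) ⊃ (¬w ≡ (¬u ≡ (w ⊃ w)))) ≡ ((u ⊃ u) ⊃ ¬w) = 4 ≡ 0 = 0
u ⊃ w = 3 ⊃ 3 = 4
¬(u ⊃ w) = ¬4 = 0
v ≡ w = 3 ≡ 3 = 4
v ≡ w = 3 ≡ 3 = 4
(v ≡ w) ≡ (v ≡ w) = 4 ≡ 4 = 4
v ≡ ((v ≡ w) ≡ (v ≡ w)) = 3 ≡ 4 = 3
¬(u ⊃ w) ⊃ (v ≡ ((v ≡ w) ≡ (v ≡ w))) = 0 ⊃ 3 = 4
w ≡ u = 3 ≡ 3 = 4
¬v = ¬3 = 0
w ≡ ¬v = 3 ≡ 0 = 0
(w ≡ u) ≡ (w ≡ ¬v) = 4 ≡ 0 = 0
(¬(u ⊃ w) ⊃ (v ≡ ((v ≡ w) ≡ (v ≡ w)))) ≡ ((w ≡ u) ≡ (w ≡ ¬v)) = 4 ≡ 0 = 0
(((¬u ⊃ ¬(v ⊃ u)) ⊃ (¬w ≡ (¬u ≡ (w ⊃ w)))) ≡ ((u ⊃ u) ⊃ ¬w)) ≡ ((¬(u ⊃ w) ⊃ (v ≡ ((v ≡ w) ≡ (v ≡ w)))) ≡ ((w ≡ u) ≡ (w ≡ ¬v))) = 0 ≡ 0 = 4
¬(¬(((v ≡ u) ≡ (v ⊃ u)) ⊃ ¬(v ⊃ w)) ≡ ¬((v ≡ u) ≡ (w ≡ u))) ⊃ ((((¬u ⊃ ¬(v ⊃ u)) ⊃ (¬w ≡ (¬u ≡ (w ⊃ w)))) ≡ ((u ⊃ u) ⊃ ¬w)) ≡ ((¬(u ⊃ w) ⊃ (v ≡ ((v ≡ w) ≡ (v ≡ w)))) ≡ ((w ≡ u) ≡ (w ≡ ¬v)))) = 4 ⊃ 4 = 4

4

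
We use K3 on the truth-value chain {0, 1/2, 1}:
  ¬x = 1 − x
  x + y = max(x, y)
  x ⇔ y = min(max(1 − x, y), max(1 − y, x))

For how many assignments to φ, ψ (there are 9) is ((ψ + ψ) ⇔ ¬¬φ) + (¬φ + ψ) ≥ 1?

5

φ = 0, ψ = 0 ↦ 1  ≥
φ = 0, ψ = 1/2 ↦ 1  ≥
φ = 0, ψ = 1 ↦ 1  ≥
φ = 1/2, ψ = 0 ↦ 1/2  <
φ = 1/2, ψ = 1/2 ↦ 1/2  <
φ = 1/2, ψ = 1 ↦ 1  ≥
φ = 1, ψ = 0 ↦ 0  <
φ = 1, ψ = 1/2 ↦ 1/2  <
φ = 1, ψ = 1 ↦ 1  ≥
So 5 of the 9 assignments meet the threshold.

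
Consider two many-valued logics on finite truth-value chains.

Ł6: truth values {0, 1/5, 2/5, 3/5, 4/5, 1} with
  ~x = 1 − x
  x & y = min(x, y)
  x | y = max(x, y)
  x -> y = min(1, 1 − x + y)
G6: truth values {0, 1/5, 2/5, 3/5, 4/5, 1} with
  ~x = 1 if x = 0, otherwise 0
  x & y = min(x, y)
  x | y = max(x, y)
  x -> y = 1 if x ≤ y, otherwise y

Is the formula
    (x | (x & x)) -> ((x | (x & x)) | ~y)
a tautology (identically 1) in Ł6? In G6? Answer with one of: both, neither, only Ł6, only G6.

both

In Ł6: every assignment gives 1 — tautology.
In G6: every assignment gives 1 — tautology.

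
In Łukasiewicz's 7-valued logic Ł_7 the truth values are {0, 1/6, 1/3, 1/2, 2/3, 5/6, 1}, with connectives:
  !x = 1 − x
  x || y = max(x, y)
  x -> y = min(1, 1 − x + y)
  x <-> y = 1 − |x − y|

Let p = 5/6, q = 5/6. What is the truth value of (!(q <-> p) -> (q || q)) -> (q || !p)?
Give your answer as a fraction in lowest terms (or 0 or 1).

q <-> p = 5/6 <-> 5/6 = 1
!(q <-> p) = !1 = 0
q || q = 5/6 || 5/6 = 5/6
!(q <-> p) -> (q || q) = 0 -> 5/6 = 1
!p = !5/6 = 1/6
q || !p = 5/6 || 1/6 = 5/6
(!(q <-> p) -> (q || q)) -> (q || !p) = 1 -> 5/6 = 5/6

5/6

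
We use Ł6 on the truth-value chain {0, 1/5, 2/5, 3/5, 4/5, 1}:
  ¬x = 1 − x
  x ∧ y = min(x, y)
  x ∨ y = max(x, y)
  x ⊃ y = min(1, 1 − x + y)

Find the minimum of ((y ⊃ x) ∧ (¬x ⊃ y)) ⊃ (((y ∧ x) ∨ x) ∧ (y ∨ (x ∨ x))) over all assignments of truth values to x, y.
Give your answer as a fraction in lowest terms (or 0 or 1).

Take x = 0, y = 2/5:
y ⊃ x = 2/5 ⊃ 0 = 3/5
¬x = ¬0 = 1
¬x ⊃ y = 1 ⊃ 2/5 = 2/5
(y ⊃ x) ∧ (¬x ⊃ y) = 3/5 ∧ 2/5 = 2/5
y ∧ x = 2/5 ∧ 0 = 0
(y ∧ x) ∨ x = 0 ∨ 0 = 0
x ∨ x = 0 ∨ 0 = 0
y ∨ (x ∨ x) = 2/5 ∨ 0 = 2/5
((y ∧ x) ∨ x) ∧ (y ∨ (x ∨ x)) = 0 ∧ 2/5 = 0
((y ⊃ x) ∧ (¬x ⊃ y)) ⊃ (((y ∧ x) ∨ x) ∧ (y ∨ (x ∨ x))) = 2/5 ⊃ 0 = 3/5
No assignment yields a value below 3/5, so this is the minimum.

3/5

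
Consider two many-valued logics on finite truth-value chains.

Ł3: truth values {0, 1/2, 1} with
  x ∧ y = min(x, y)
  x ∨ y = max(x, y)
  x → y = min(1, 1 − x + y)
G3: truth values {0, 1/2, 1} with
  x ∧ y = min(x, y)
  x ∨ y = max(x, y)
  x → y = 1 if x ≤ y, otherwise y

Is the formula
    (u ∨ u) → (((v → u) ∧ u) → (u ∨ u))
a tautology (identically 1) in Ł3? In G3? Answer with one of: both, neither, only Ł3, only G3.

both

In Ł3: every assignment gives 1 — tautology.
In G3: every assignment gives 1 — tautology.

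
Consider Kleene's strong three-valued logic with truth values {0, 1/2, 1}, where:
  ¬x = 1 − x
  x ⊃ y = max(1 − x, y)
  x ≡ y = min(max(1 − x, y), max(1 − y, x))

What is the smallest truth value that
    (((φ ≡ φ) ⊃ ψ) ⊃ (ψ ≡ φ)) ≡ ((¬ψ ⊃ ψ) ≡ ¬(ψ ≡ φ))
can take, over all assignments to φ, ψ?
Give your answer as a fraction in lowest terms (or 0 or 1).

0

Take φ = 0, ψ = 1:
φ ≡ φ = 0 ≡ 0 = 1
(φ ≡ φ) ⊃ ψ = 1 ⊃ 1 = 1
ψ ≡ φ = 1 ≡ 0 = 0
((φ ≡ φ) ⊃ ψ) ⊃ (ψ ≡ φ) = 1 ⊃ 0 = 0
¬ψ = ¬1 = 0
¬ψ ⊃ ψ = 0 ⊃ 1 = 1
ψ ≡ φ = 1 ≡ 0 = 0
¬(ψ ≡ φ) = ¬0 = 1
(¬ψ ⊃ ψ) ≡ ¬(ψ ≡ φ) = 1 ≡ 1 = 1
(((φ ≡ φ) ⊃ ψ) ⊃ (ψ ≡ φ)) ≡ ((¬ψ ⊃ ψ) ≡ ¬(ψ ≡ φ)) = 0 ≡ 1 = 0
No assignment yields a value below 0, so this is the minimum.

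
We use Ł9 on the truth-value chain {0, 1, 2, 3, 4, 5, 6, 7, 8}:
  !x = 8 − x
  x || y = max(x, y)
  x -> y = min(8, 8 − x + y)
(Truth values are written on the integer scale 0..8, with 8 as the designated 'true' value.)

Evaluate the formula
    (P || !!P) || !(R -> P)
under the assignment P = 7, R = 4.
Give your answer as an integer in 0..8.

!P = !7 = 1
!!P = !1 = 7
P || !!P = 7 || 7 = 7
R -> P = 4 -> 7 = 8
!(R -> P) = !8 = 0
(P || !!P) || !(R -> P) = 7 || 0 = 7

7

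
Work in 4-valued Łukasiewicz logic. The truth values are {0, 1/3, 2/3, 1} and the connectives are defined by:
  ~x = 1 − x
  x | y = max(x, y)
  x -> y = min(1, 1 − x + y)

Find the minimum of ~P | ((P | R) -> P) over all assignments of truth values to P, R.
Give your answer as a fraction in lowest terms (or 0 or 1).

2/3

Take P = 1/3, R = 2/3:
~P = ~1/3 = 2/3
P | R = 1/3 | 2/3 = 2/3
(P | R) -> P = 2/3 -> 1/3 = 2/3
~P | ((P | R) -> P) = 2/3 | 2/3 = 2/3
No assignment yields a value below 2/3, so this is the minimum.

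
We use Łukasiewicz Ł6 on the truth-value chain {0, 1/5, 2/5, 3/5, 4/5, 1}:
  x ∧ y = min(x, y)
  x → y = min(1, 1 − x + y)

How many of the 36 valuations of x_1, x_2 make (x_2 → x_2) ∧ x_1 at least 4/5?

12

value 1: 6 assignments (counts)
value 4/5: 6 assignments (counts)
value 3/5: 6 assignments
value 2/5: 6 assignments
value 1/5: 6 assignments
value 0: 6 assignments
So 12 of the 36 assignments meet the threshold.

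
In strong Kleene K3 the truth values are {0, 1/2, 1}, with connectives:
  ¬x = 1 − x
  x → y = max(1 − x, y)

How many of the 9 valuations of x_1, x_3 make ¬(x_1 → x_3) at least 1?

1

x_1 = 0, x_3 = 0 ↦ 0  <
x_1 = 0, x_3 = 1/2 ↦ 0  <
x_1 = 0, x_3 = 1 ↦ 0  <
x_1 = 1/2, x_3 = 0 ↦ 1/2  <
x_1 = 1/2, x_3 = 1/2 ↦ 1/2  <
x_1 = 1/2, x_3 = 1 ↦ 0  <
x_1 = 1, x_3 = 0 ↦ 1  ≥
x_1 = 1, x_3 = 1/2 ↦ 1/2  <
x_1 = 1, x_3 = 1 ↦ 0  <
So 1 of the 9 assignments meets the threshold.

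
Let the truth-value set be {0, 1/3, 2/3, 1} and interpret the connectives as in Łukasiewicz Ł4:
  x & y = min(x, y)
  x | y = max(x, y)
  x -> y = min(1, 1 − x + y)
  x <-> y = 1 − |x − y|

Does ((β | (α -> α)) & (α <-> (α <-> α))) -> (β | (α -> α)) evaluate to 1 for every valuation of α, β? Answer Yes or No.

α = 0, β = 0 ↦ 1
α = 0, β = 1/3 ↦ 1
α = 0, β = 2/3 ↦ 1
α = 0, β = 1 ↦ 1
α = 1/3, β = 0 ↦ 1
α = 1/3, β = 1/3 ↦ 1
α = 1/3, β = 2/3 ↦ 1
α = 1/3, β = 1 ↦ 1
α = 2/3, β = 0 ↦ 1
α = 2/3, β = 1/3 ↦ 1
α = 2/3, β = 2/3 ↦ 1
α = 2/3, β = 1 ↦ 1
α = 1, β = 0 ↦ 1
α = 1, β = 1/3 ↦ 1
α = 1, β = 2/3 ↦ 1
α = 1, β = 1 ↦ 1
Every assignment gives a value ≥ 1.

Yes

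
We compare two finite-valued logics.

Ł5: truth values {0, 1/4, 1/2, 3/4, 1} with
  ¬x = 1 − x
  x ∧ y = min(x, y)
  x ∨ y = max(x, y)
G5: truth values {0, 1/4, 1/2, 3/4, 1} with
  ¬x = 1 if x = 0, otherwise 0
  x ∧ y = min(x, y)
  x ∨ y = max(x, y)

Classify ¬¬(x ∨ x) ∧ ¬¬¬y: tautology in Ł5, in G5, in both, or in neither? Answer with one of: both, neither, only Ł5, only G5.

neither

In Ł5: at x = 0, y = 0 the value is 0 — not a tautology.
In G5: at x = 0, y = 0 the value is 0 — not a tautology.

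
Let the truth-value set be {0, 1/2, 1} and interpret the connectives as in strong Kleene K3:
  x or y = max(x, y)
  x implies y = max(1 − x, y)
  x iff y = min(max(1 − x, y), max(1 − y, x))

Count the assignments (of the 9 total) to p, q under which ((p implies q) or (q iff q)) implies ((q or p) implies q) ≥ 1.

p = 0, q = 0 ↦ 1  ≥
p = 0, q = 1/2 ↦ 1/2  <
p = 0, q = 1 ↦ 1  ≥
p = 1/2, q = 0 ↦ 1/2  <
p = 1/2, q = 1/2 ↦ 1/2  <
p = 1/2, q = 1 ↦ 1  ≥
p = 1, q = 0 ↦ 0  <
p = 1, q = 1/2 ↦ 1/2  <
p = 1, q = 1 ↦ 1  ≥
So 4 of the 9 assignments meet the threshold.

4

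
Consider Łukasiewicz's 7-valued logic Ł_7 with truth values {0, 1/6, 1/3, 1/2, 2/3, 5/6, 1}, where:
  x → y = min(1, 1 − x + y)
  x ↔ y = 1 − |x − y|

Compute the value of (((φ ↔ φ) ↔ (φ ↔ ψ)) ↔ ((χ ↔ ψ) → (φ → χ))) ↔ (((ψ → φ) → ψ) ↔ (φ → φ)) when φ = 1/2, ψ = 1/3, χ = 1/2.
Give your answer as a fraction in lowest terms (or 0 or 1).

1/2

φ ↔ φ = 1/2 ↔ 1/2 = 1
φ ↔ ψ = 1/2 ↔ 1/3 = 5/6
(φ ↔ φ) ↔ (φ ↔ ψ) = 1 ↔ 5/6 = 5/6
χ ↔ ψ = 1/2 ↔ 1/3 = 5/6
φ → χ = 1/2 → 1/2 = 1
(χ ↔ ψ) → (φ → χ) = 5/6 → 1 = 1
((φ ↔ φ) ↔ (φ ↔ ψ)) ↔ ((χ ↔ ψ) → (φ → χ)) = 5/6 ↔ 1 = 5/6
ψ → φ = 1/3 → 1/2 = 1
(ψ → φ) → ψ = 1 → 1/3 = 1/3
φ → φ = 1/2 → 1/2 = 1
((ψ → φ) → ψ) ↔ (φ → φ) = 1/3 ↔ 1 = 1/3
(((φ ↔ φ) ↔ (φ ↔ ψ)) ↔ ((χ ↔ ψ) → (φ → χ))) ↔ (((ψ → φ) → ψ) ↔ (φ → φ)) = 5/6 ↔ 1/3 = 1/2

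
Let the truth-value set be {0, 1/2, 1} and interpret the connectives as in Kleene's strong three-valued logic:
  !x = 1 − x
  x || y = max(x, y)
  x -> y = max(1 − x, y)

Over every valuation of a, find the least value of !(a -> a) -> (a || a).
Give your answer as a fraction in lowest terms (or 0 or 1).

1/2

Take a = 1/2:
a -> a = 1/2 -> 1/2 = 1/2
!(a -> a) = !1/2 = 1/2
a || a = 1/2 || 1/2 = 1/2
!(a -> a) -> (a || a) = 1/2 -> 1/2 = 1/2
No assignment yields a value below 1/2, so this is the minimum.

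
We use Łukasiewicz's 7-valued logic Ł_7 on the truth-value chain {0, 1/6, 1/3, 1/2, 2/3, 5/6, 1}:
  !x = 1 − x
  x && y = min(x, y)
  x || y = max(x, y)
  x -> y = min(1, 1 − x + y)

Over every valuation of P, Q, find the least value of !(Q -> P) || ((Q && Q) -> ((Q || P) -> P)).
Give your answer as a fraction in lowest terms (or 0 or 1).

1/2

Take P = 1/2, Q = 1:
Q -> P = 1 -> 1/2 = 1/2
!(Q -> P) = !1/2 = 1/2
Q && Q = 1 && 1 = 1
Q || P = 1 || 1/2 = 1
(Q || P) -> P = 1 -> 1/2 = 1/2
(Q && Q) -> ((Q || P) -> P) = 1 -> 1/2 = 1/2
!(Q -> P) || ((Q && Q) -> ((Q || P) -> P)) = 1/2 || 1/2 = 1/2
No assignment yields a value below 1/2, so this is the minimum.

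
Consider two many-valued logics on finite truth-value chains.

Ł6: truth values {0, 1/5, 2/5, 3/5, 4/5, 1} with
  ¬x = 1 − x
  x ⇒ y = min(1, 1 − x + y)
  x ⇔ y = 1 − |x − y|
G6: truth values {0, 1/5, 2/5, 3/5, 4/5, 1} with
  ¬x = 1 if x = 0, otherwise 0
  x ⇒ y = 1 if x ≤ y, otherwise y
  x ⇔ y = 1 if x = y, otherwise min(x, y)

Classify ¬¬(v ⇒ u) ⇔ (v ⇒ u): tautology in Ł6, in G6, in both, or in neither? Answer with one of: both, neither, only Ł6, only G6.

only Ł6

In Ł6: every assignment gives 1 — tautology.
In G6: at u = 1/5, v = 2/5 the value is 1/5 — not a tautology.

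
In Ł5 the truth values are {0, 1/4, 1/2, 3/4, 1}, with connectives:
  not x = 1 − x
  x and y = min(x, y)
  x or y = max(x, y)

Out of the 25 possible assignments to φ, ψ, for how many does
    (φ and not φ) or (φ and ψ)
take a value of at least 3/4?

value 1: 1 assignment (counts)
value 3/4: 3 assignments (counts)
value 1/2: 7 assignments
value 1/4: 8 assignments
value 0: 6 assignments
So 4 of the 25 assignments meet the threshold.

4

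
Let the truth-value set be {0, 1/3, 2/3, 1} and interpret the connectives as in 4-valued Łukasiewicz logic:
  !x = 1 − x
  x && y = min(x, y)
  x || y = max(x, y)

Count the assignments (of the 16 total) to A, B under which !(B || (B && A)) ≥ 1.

A = 0, B = 0 ↦ 1  ≥
A = 0, B = 1/3 ↦ 2/3  <
A = 0, B = 2/3 ↦ 1/3  <
A = 0, B = 1 ↦ 0  <
A = 1/3, B = 0 ↦ 1  ≥
A = 1/3, B = 1/3 ↦ 2/3  <
A = 1/3, B = 2/3 ↦ 1/3  <
A = 1/3, B = 1 ↦ 0  <
A = 2/3, B = 0 ↦ 1  ≥
A = 2/3, B = 1/3 ↦ 2/3  <
A = 2/3, B = 2/3 ↦ 1/3  <
A = 2/3, B = 1 ↦ 0  <
A = 1, B = 0 ↦ 1  ≥
A = 1, B = 1/3 ↦ 2/3  <
A = 1, B = 2/3 ↦ 1/3  <
A = 1, B = 1 ↦ 0  <
So 4 of the 16 assignments meet the threshold.

4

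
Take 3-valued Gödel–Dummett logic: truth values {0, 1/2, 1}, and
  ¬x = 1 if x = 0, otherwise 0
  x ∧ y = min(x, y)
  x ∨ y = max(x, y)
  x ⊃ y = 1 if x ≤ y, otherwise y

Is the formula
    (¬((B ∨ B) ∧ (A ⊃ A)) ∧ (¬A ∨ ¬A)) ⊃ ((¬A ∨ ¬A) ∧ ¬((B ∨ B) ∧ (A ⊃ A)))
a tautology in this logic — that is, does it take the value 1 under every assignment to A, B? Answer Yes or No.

A = 0, B = 0 ↦ 1
A = 0, B = 1/2 ↦ 1
A = 0, B = 1 ↦ 1
A = 1/2, B = 0 ↦ 1
A = 1/2, B = 1/2 ↦ 1
A = 1/2, B = 1 ↦ 1
A = 1, B = 0 ↦ 1
A = 1, B = 1/2 ↦ 1
A = 1, B = 1 ↦ 1
Every assignment gives a value ≥ 1.

Yes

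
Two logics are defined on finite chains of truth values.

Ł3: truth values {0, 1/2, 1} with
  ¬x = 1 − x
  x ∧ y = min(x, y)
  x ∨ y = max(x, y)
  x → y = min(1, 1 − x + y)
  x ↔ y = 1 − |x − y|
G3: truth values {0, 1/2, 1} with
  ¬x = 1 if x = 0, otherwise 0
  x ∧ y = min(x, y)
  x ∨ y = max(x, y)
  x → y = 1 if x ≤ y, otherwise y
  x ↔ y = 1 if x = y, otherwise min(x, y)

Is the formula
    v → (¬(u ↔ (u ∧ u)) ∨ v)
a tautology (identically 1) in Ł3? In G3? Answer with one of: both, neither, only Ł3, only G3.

both

In Ł3: every assignment gives 1 — tautology.
In G3: every assignment gives 1 — tautology.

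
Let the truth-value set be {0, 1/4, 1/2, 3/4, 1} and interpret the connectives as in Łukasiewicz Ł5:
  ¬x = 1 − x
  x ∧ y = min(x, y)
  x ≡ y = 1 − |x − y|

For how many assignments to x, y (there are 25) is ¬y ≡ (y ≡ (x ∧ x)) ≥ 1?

value 1: 7 assignments (counts)
value 3/4: 7 assignments
value 1/2: 6 assignments
value 1/4: 3 assignments
value 0: 2 assignments
So 7 of the 25 assignments meet the threshold.

7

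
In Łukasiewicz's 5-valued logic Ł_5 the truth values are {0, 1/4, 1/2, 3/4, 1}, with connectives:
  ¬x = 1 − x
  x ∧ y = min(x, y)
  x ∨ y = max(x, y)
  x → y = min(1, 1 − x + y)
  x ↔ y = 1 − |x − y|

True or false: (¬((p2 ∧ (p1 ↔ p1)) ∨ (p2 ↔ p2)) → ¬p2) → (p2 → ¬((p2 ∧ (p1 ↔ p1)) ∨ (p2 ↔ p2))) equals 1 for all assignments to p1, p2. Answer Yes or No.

Counterexample: take p1 = 0, p2 = 1/4.
p1 ↔ p1 = 0 ↔ 0 = 1
p2 ∧ (p1 ↔ p1) = 1/4 ∧ 1 = 1/4
p2 ↔ p2 = 1/4 ↔ 1/4 = 1
(p2 ∧ (p1 ↔ p1)) ∨ (p2 ↔ p2) = 1/4 ∨ 1 = 1
¬((p2 ∧ (p1 ↔ p1)) ∨ (p2 ↔ p2)) = ¬1 = 0
¬p2 = ¬1/4 = 3/4
¬((p2 ∧ (p1 ↔ p1)) ∨ (p2 ↔ p2)) → ¬p2 = 0 → 3/4 = 1
p1 ↔ p1 = 0 ↔ 0 = 1
p2 ∧ (p1 ↔ p1) = 1/4 ∧ 1 = 1/4
p2 ↔ p2 = 1/4 ↔ 1/4 = 1
(p2 ∧ (p1 ↔ p1)) ∨ (p2 ↔ p2) = 1/4 ∨ 1 = 1
¬((p2 ∧ (p1 ↔ p1)) ∨ (p2 ↔ p2)) = ¬1 = 0
p2 → ¬((p2 ∧ (p1 ↔ p1)) ∨ (p2 ↔ p2)) = 1/4 → 0 = 3/4
(¬((p2 ∧ (p1 ↔ p1)) ∨ (p2 ↔ p2)) → ¬p2) → (p2 → ¬((p2 ∧ (p1 ↔ p1)) ∨ (p2 ↔ p2))) = 1 → 3/4 = 3/4
This gives 3/4 ≠ 1.

No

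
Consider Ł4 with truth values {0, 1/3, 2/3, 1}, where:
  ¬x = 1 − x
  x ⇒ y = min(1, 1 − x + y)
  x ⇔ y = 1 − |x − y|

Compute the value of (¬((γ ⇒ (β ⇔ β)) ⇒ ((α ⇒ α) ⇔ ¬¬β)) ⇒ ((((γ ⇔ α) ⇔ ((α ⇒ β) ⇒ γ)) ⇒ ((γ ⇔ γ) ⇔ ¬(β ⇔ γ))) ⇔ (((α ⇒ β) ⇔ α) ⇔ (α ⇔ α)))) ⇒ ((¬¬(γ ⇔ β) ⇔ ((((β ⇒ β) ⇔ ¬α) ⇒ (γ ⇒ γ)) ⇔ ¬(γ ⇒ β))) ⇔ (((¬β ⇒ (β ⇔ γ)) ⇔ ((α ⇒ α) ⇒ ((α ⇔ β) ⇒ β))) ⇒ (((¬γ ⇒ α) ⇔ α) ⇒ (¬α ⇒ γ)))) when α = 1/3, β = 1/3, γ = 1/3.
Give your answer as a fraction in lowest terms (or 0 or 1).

β ⇔ β = 1/3 ⇔ 1/3 = 1
γ ⇒ (β ⇔ β) = 1/3 ⇒ 1 = 1
α ⇒ α = 1/3 ⇒ 1/3 = 1
¬β = ¬1/3 = 2/3
¬¬β = ¬2/3 = 1/3
(α ⇒ α) ⇔ ¬¬β = 1 ⇔ 1/3 = 1/3
(γ ⇒ (β ⇔ β)) ⇒ ((α ⇒ α) ⇔ ¬¬β) = 1 ⇒ 1/3 = 1/3
¬((γ ⇒ (β ⇔ β)) ⇒ ((α ⇒ α) ⇔ ¬¬β)) = ¬1/3 = 2/3
γ ⇔ α = 1/3 ⇔ 1/3 = 1
α ⇒ β = 1/3 ⇒ 1/3 = 1
(α ⇒ β) ⇒ γ = 1 ⇒ 1/3 = 1/3
(γ ⇔ α) ⇔ ((α ⇒ β) ⇒ γ) = 1 ⇔ 1/3 = 1/3
γ ⇔ γ = 1/3 ⇔ 1/3 = 1
β ⇔ γ = 1/3 ⇔ 1/3 = 1
¬(β ⇔ γ) = ¬1 = 0
(γ ⇔ γ) ⇔ ¬(β ⇔ γ) = 1 ⇔ 0 = 0
((γ ⇔ α) ⇔ ((α ⇒ β) ⇒ γ)) ⇒ ((γ ⇔ γ) ⇔ ¬(β ⇔ γ)) = 1/3 ⇒ 0 = 2/3
α ⇒ β = 1/3 ⇒ 1/3 = 1
(α ⇒ β) ⇔ α = 1 ⇔ 1/3 = 1/3
α ⇔ α = 1/3 ⇔ 1/3 = 1
((α ⇒ β) ⇔ α) ⇔ (α ⇔ α) = 1/3 ⇔ 1 = 1/3
(((γ ⇔ α) ⇔ ((α ⇒ β) ⇒ γ)) ⇒ ((γ ⇔ γ) ⇔ ¬(β ⇔ γ))) ⇔ (((α ⇒ β) ⇔ α) ⇔ (α ⇔ α)) = 2/3 ⇔ 1/3 = 2/3
¬((γ ⇒ (β ⇔ β)) ⇒ ((α ⇒ α) ⇔ ¬¬β)) ⇒ ((((γ ⇔ α) ⇔ ((α ⇒ β) ⇒ γ)) ⇒ ((γ ⇔ γ) ⇔ ¬(β ⇔ γ))) ⇔ (((α ⇒ β) ⇔ α) ⇔ (α ⇔ α))) = 2/3 ⇒ 2/3 = 1
γ ⇔ β = 1/3 ⇔ 1/3 = 1
¬(γ ⇔ β) = ¬1 = 0
¬¬(γ ⇔ β) = ¬0 = 1
β ⇒ β = 1/3 ⇒ 1/3 = 1
¬α = ¬1/3 = 2/3
(β ⇒ β) ⇔ ¬α = 1 ⇔ 2/3 = 2/3
γ ⇒ γ = 1/3 ⇒ 1/3 = 1
((β ⇒ β) ⇔ ¬α) ⇒ (γ ⇒ γ) = 2/3 ⇒ 1 = 1
γ ⇒ β = 1/3 ⇒ 1/3 = 1
¬(γ ⇒ β) = ¬1 = 0
(((β ⇒ β) ⇔ ¬α) ⇒ (γ ⇒ γ)) ⇔ ¬(γ ⇒ β) = 1 ⇔ 0 = 0
¬¬(γ ⇔ β) ⇔ ((((β ⇒ β) ⇔ ¬α) ⇒ (γ ⇒ γ)) ⇔ ¬(γ ⇒ β)) = 1 ⇔ 0 = 0
¬β = ¬1/3 = 2/3
β ⇔ γ = 1/3 ⇔ 1/3 = 1
¬β ⇒ (β ⇔ γ) = 2/3 ⇒ 1 = 1
α ⇒ α = 1/3 ⇒ 1/3 = 1
α ⇔ β = 1/3 ⇔ 1/3 = 1
(α ⇔ β) ⇒ β = 1 ⇒ 1/3 = 1/3
(α ⇒ α) ⇒ ((α ⇔ β) ⇒ β) = 1 ⇒ 1/3 = 1/3
(¬β ⇒ (β ⇔ γ)) ⇔ ((α ⇒ α) ⇒ ((α ⇔ β) ⇒ β)) = 1 ⇔ 1/3 = 1/3
¬γ = ¬1/3 = 2/3
¬γ ⇒ α = 2/3 ⇒ 1/3 = 2/3
(¬γ ⇒ α) ⇔ α = 2/3 ⇔ 1/3 = 2/3
¬α = ¬1/3 = 2/3
¬α ⇒ γ = 2/3 ⇒ 1/3 = 2/3
((¬γ ⇒ α) ⇔ α) ⇒ (¬α ⇒ γ) = 2/3 ⇒ 2/3 = 1
((¬β ⇒ (β ⇔ γ)) ⇔ ((α ⇒ α) ⇒ ((α ⇔ β) ⇒ β))) ⇒ (((¬γ ⇒ α) ⇔ α) ⇒ (¬α ⇒ γ)) = 1/3 ⇒ 1 = 1
(¬¬(γ ⇔ β) ⇔ ((((β ⇒ β) ⇔ ¬α) ⇒ (γ ⇒ γ)) ⇔ ¬(γ ⇒ β))) ⇔ (((¬β ⇒ (β ⇔ γ)) ⇔ ((α ⇒ α) ⇒ ((α ⇔ β) ⇒ β))) ⇒ (((¬γ ⇒ α) ⇔ α) ⇒ (¬α ⇒ γ))) = 0 ⇔ 1 = 0
(¬((γ ⇒ (β ⇔ β)) ⇒ ((α ⇒ α) ⇔ ¬¬β)) ⇒ ((((γ ⇔ α) ⇔ ((α ⇒ β) ⇒ γ)) ⇒ ((γ ⇔ γ) ⇔ ¬(β ⇔ γ))) ⇔ (((α ⇒ β) ⇔ α) ⇔ (α ⇔ α)))) ⇒ ((¬¬(γ ⇔ β) ⇔ ((((β ⇒ β) ⇔ ¬α) ⇒ (γ ⇒ γ)) ⇔ ¬(γ ⇒ β))) ⇔ (((¬β ⇒ (β ⇔ γ)) ⇔ ((α ⇒ α) ⇒ ((α ⇔ β) ⇒ β))) ⇒ (((¬γ ⇒ α) ⇔ α) ⇒ (¬α ⇒ γ)))) = 1 ⇒ 0 = 0

0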